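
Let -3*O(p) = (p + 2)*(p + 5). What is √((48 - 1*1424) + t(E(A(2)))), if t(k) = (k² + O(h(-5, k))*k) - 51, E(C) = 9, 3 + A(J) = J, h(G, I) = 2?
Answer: I*√1430 ≈ 37.815*I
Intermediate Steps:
O(p) = -(2 + p)*(5 + p)/3 (O(p) = -(p + 2)*(p + 5)/3 = -(2 + p)*(5 + p)/3)
A(J) = -3 + J
t(k) = -51 + k² - 28*k/3 (t(k) = (k² + (-10/3 - 7/3*2 - ⅓*2²)*k) - 51 = (k² + (-10/3 - 14/3 - ⅓*4)*k) - 51 = (k² + (-10/3 - 14/3 - 4/3)*k) - 51 = (k² - 28*k/3) - 51 = -51 + k² - 28*k/3)
√((48 - 1*1424) + t(E(A(2)))) = √((48 - 1*1424) + (-51 + 9² - 28/3*9)) = √((48 - 1424) + (-51 + 81 - 84)) = √(-1376 - 54) = √(-1430) = I*√1430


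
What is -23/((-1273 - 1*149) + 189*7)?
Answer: 23/99 ≈ 0.23232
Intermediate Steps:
-23/((-1273 - 1*149) + 189*7) = -23/((-1273 - 149) + 1323) = -23/(-1422 + 1323) = -23/(-99) = -23*(-1/99) = 23/99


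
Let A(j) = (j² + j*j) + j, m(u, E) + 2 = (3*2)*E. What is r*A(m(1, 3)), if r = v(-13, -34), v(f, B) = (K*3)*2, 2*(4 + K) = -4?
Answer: -19008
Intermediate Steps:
K = -6 (K = -4 + (½)*(-4) = -4 - 2 = -6)
m(u, E) = -2 + 6*E (m(u, E) = -2 + (3*2)*E = -2 + 6*E)
A(j) = j + 2*j² (A(j) = (j² + j²) + j = 2*j² + j = j + 2*j²)
v(f, B) = -36 (v(f, B) = -6*3*2 = -18*2 = -36)
r = -36
r*A(m(1, 3)) = -36*(-2 + 6*3)*(1 + 2*(-2 + 6*3)) = -36*(-2 + 18)*(1 + 2*(-2 + 18)) = -576*(1 + 2*16) = -576*(1 + 32) = -576*33 = -36*528 = -19008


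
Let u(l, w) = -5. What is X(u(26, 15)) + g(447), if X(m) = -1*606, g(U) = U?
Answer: -159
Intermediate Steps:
X(m) = -606
X(u(26, 15)) + g(447) = -606 + 447 = -159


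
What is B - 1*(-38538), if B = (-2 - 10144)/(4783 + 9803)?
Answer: 93684187/2431 ≈ 38537.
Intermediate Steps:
B = -1691/2431 (B = -10146/14586 = -10146*1/14586 = -1691/2431 ≈ -0.69560)
B - 1*(-38538) = -1691/2431 - 1*(-38538) = -1691/2431 + 38538 = 93684187/2431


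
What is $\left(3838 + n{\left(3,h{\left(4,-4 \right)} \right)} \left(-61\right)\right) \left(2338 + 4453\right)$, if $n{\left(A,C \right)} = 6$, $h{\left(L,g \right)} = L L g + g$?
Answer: $23578352$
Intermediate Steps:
$h{\left(L,g \right)} = g + g L^{2}$ ($h{\left(L,g \right)} = L^{2} g + g = g L^{2} + g = g + g L^{2}$)
$\left(3838 + n{\left(3,h{\left(4,-4 \right)} \right)} \left(-61\right)\right) \left(2338 + 4453\right) = \left(3838 + 6 \left(-61\right)\right) \left(2338 + 4453\right) = \left(3838 - 366\right) 6791 = 3472 \cdot 6791 = 23578352$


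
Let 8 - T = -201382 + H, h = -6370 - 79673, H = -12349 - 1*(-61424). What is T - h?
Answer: 238358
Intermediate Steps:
H = 49075 (H = -12349 + 61424 = 49075)
h = -86043
T = 152315 (T = 8 - (-201382 + 49075) = 8 - 1*(-152307) = 8 + 152307 = 152315)
T - h = 152315 - 1*(-86043) = 152315 + 86043 = 238358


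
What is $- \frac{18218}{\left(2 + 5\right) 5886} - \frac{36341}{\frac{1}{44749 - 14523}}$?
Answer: $- \frac{22629025611775}{20601} \approx -1.0984 \cdot 10^{9}$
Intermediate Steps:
$- \frac{18218}{\left(2 + 5\right) 5886} - \frac{36341}{\frac{1}{44749 - 14523}} = - \frac{18218}{7 \cdot 5886} - \frac{36341}{\frac{1}{30226}} = - \frac{18218}{41202} - 36341 \frac{1}{\frac{1}{30226}} = \left(-18218\right) \frac{1}{41202} - 1098443066 = - \frac{9109}{20601} - 1098443066 = - \frac{22629025611775}{20601}$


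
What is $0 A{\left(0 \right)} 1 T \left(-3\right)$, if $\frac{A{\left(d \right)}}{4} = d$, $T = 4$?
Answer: $0$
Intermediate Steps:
$A{\left(d \right)} = 4 d$
$0 A{\left(0 \right)} 1 T \left(-3\right) = 0 \cdot 4 \cdot 0 \cdot 1 \cdot 4 \left(-3\right) = 0 \cdot 0 \cdot 4 \left(-3\right) = 0 \cdot 0 \left(-12\right) = 0 \cdot 0 = 0$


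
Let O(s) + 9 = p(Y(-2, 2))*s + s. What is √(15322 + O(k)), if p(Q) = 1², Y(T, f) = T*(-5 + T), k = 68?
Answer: √15449 ≈ 124.29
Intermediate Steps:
p(Q) = 1
O(s) = -9 + 2*s (O(s) = -9 + (1*s + s) = -9 + (s + s) = -9 + 2*s)
√(15322 + O(k)) = √(15322 + (-9 + 2*68)) = √(15322 + (-9 + 136)) = √(15322 + 127) = √15449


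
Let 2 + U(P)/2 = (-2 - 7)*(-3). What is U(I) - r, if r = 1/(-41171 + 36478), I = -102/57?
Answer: 234651/4693 ≈ 50.000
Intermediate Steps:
I = -34/19 (I = -102*1/57 = -34/19 ≈ -1.7895)
r = -1/4693 (r = 1/(-4693) = -1/4693 ≈ -0.00021308)
U(P) = 50 (U(P) = -4 + 2*((-2 - 7)*(-3)) = -4 + 2*(-9*(-3)) = -4 + 2*27 = -4 + 54 = 50)
U(I) - r = 50 - 1*(-1/4693) = 50 + 1/4693 = 234651/4693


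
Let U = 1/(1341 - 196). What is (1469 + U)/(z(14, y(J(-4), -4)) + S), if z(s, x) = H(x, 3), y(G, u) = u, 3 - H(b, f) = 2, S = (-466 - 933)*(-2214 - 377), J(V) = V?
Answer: 841003/2075203725 ≈ 0.00040526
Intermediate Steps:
S = 3624809 (S = -1399*(-2591) = 3624809)
H(b, f) = 1 (H(b, f) = 3 - 1*2 = 3 - 2 = 1)
z(s, x) = 1
U = 1/1145 ≈ 0.00087336
(1469 + U)/(z(14, y(J(-4), -4)) + S) = (1469 + 1/1145)/(1 + 3624809) = (1682006/1145)/3624810 = (1682006/1145)*(1/3624810) = 841003/2075203725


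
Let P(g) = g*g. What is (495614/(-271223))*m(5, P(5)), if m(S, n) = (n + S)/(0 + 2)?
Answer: -7434210/271223 ≈ -27.410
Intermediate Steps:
P(g) = g**2
m(S, n) = S/2 + n/2 (m(S, n) = (S + n)/2 = (S + n)*(1/2) = S/2 + n/2)
(495614/(-271223))*m(5, P(5)) = (495614/(-271223))*((1/2)*5 + (1/2)*5**2) = (495614*(-1/271223))*(5/2 + (1/2)*25) = -495614*(5/2 + 25/2)/271223 = -495614/271223*15 = -7434210/271223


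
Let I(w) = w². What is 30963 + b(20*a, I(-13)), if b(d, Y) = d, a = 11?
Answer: 31183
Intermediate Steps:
30963 + b(20*a, I(-13)) = 30963 + 20*11 = 30963 + 220 = 31183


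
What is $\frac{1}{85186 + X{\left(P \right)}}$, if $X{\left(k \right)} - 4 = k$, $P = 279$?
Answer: $\frac{1}{85469} \approx 1.17 \cdot 10^{-5}$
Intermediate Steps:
$X{\left(k \right)} = 4 + k$
$\frac{1}{85186 + X{\left(P \right)}} = \frac{1}{85186 + \left(4 + 279\right)} = \frac{1}{85186 + 283} = \frac{1}{85469}$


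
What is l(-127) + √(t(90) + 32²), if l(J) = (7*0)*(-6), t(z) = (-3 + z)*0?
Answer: 32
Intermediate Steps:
t(z) = 0
l(J) = 0 (l(J) = 0*(-6) = 0)
l(-127) + √(t(90) + 32²) = 0 + √(0 + 32²) = 0 + √(0 + 1024) = 0 + √1024 = 0 + 32 = 32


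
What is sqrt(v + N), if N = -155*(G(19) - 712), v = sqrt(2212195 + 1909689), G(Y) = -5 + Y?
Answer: sqrt(108190 + 2*sqrt(1030471)) ≈ 331.99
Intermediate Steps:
v = 2*sqrt(1030471) (v = sqrt(4121884) = 2*sqrt(1030471) ≈ 2030.2)
N = 108190 (N = -155*((-5 + 19) - 712) = -155*(14 - 712) = -155*(-698) = 108190)
sqrt(v + N) = sqrt(2*sqrt(1030471) + 108190) = sqrt(108190 + 2*sqrt(1030471))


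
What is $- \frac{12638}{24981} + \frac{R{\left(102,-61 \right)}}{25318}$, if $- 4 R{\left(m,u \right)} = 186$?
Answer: $- \frac{642261001}{1264937916} \approx -0.50774$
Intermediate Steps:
$R{\left(m,u \right)} = - \frac{93}{2}$ ($R{\left(m,u \right)} = \left(- \frac{1}{4}\right) 186 = - \frac{93}{2}$)
$- \frac{12638}{24981} + \frac{R{\left(102,-61 \right)}}{25318} = - \frac{12638}{24981} - \frac{93}{2 \cdot 25318} = \left(-12638\right) \frac{1}{24981} - \frac{93}{50636} = - \frac{12638}{24981} - \frac{93}{50636} = - \frac{642261001}{1264937916}$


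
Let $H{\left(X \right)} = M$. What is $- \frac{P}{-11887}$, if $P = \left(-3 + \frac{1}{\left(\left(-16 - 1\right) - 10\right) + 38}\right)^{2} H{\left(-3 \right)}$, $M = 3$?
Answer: $\frac{3072}{1438327} \approx 0.0021358$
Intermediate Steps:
$H{\left(X \right)} = 3$
$P = \frac{3072}{121}$ ($P = \left(-3 + \frac{1}{\left(\left(-16 - 1\right) - 10\right) + 38}\right)^{2} \cdot 3 = \left(-3 + \frac{1}{\left(-17 - 10\right) + 38}\right)^{2} \cdot 3 = \left(-3 + \frac{1}{-27 + 38}\right)^{2} \cdot 3 = \left(-3 + \frac{1}{11}\right)^{2} \cdot 3 = \left(- \frac{32}{11}\right)^{2} \cdot 3 = \frac{1024}{121} \cdot 3 = \frac{3072}{121} \approx 25.388$)
$- \frac{P}{-11887} = - \frac{3072}{121 \left(-11887\right)} = - \frac{3072 \left(-1\right)}{121 \cdot 11887} = \left(-1\right) \left(- \frac{3072}{1438327}\right) = \frac{3072}{1438327}$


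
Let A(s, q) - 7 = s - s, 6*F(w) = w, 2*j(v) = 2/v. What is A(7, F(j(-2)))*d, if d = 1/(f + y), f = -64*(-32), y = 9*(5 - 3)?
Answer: 7/2066 ≈ 0.0033882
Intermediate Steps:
j(v) = 1/v (j(v) = (2/v)/2 = 1/v)
F(w) = w/6
y = 18 (y = 9*2 = 18)
f = 2048
d = 1/2066 (d = 1/(2048 + 18) = 1/2066 ≈ 0.00048403)
A(s, q) = 7 (A(s, q) = 7 + (s - s) = 7 + 0 = 7)
A(7, F(j(-2)))*d = 7*(1/2066) = 7/2066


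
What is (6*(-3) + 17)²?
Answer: 1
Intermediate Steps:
(6*(-3) + 17)² = (-18 + 17)² = (-1)² = 1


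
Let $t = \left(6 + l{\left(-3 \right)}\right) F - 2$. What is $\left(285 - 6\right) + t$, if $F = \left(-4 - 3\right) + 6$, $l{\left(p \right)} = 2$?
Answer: $269$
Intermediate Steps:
$F = -1$ ($F = -7 + 6 = -1$)
$t = -10$ ($t = \left(6 + 2\right) \left(-1\right) - 2 = 8 \left(-1\right) - 2 = -8 - 2 = -10$)
$\left(285 - 6\right) + t = \left(285 - 6\right) - 10 = 279 - 10 = 269$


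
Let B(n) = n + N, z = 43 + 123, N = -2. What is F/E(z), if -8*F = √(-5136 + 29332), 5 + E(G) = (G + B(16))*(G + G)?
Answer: -√6049/239020 ≈ -0.00032539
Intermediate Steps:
z = 166
B(n) = -2 + n (B(n) = n - 2 = -2 + n)
E(G) = -5 + 2*G*(14 + G) (E(G) = -5 + (G + (-2 + 16))*(G + G) = -5 + (G + 14)*(2*G) = -5 + (14 + G)*(2*G) = -5 + 2*G*(14 + G))
F = -√6049/4 (F = -√(-5136 + 29332)/8 = -√6049/4 ≈ -19.444)
F/E(z) = (-√6049/4)/(-5 + 2*166² + 28*166) = (-√6049/4)/(-5 + 2*27556 + 4648) = (-√6049/4)/(-5 + 55112 + 4648) = -√6049/4/59755 = -√6049/4*(1/59755) = -√6049/239020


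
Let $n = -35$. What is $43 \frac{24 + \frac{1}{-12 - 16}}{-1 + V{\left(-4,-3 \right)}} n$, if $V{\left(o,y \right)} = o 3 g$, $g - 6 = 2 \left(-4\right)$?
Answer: $- \frac{144265}{92} \approx -1568.1$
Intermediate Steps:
$g = -2$ ($g = 6 + 2 \left(-4\right) = 6 - 8 = -2$)
$V{\left(o,y \right)} = - 6 o$ ($V{\left(o,y \right)} = o 3 \left(-2\right) = 3 o \left(-2\right) = - 6 o$)
$43 \frac{24 + \frac{1}{-12 - 16}}{-1 + V{\left(-4,-3 \right)}} n = 43 \frac{24 + \frac{1}{-12 - 16}}{-1 - -24} \left(-35\right) = 43 \frac{24 + \frac{1}{-28}}{-1 + 24} \left(-35\right) = 43 \frac{24 - \frac{1}{28}}{23} \left(-35\right) = 43 \cdot \frac{671}{28} \cdot \frac{1}{23} \left(-35\right) = 43 \cdot \frac{671}{644} \left(-35\right) = \frac{28853}{644} \left(-35\right) = - \frac{144265}{92}$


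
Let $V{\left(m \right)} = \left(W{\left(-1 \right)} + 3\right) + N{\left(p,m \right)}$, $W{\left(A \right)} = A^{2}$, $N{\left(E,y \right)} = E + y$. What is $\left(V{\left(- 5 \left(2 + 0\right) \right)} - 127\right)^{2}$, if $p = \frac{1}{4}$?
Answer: $\frac{281961}{16} \approx 17623.0$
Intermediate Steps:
$p = \frac{1}{4} \approx 0.25$
$V{\left(m \right)} = \frac{17}{4} + m$ ($V{\left(m \right)} = \left(\left(-1\right)^{2} + 3\right) + \left(\frac{1}{4} + m\right) = \left(1 + 3\right) + \left(\frac{1}{4} + m\right) = 4 + \left(\frac{1}{4} + m\right) = \frac{17}{4} + m$)
$\left(V{\left(- 5 \left(2 + 0\right) \right)} - 127\right)^{2} = \left(\left(\frac{17}{4} - 5 \left(2 + 0\right)\right) - 127\right)^{2} = \left(\left(\frac{17}{4} - 10\right) - 127\right)^{2} = \left(- \frac{23}{4} - 127\right)^{2} = \left(- \frac{531}{4}\right)^{2} = \frac{281961}{16}$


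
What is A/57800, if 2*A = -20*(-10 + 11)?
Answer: -1/5780 ≈ -0.00017301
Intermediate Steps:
A = -10 (A = (-20*(-10 + 11))/2 = (-20*1)/2 = (1/2)*(-20) = -10)
A/57800 = -10/57800 = -10*1/57800 = -1/5780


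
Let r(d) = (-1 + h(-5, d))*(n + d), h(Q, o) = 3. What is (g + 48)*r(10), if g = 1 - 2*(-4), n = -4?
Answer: 684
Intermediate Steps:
g = 9 (g = 1 + 8 = 9)
r(d) = -8 + 2*d (r(d) = (-1 + 3)*(-4 + d) = 2*(-4 + d) = -8 + 2*d)
(g + 48)*r(10) = (9 + 48)*(-8 + 2*10) = 57*(-8 + 20) = 57*12 = 684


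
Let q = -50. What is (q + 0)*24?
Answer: -1200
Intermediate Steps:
(q + 0)*24 = (-50 + 0)*24 = -50*24 = -1200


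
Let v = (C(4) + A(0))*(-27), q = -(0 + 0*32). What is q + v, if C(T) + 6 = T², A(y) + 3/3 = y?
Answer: -243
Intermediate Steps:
A(y) = -1 + y
C(T) = -6 + T²
q = 0 (q = -(0 + 0) = -1*0 = 0)
v = -243 (v = ((-6 + 4²) + (-1 + 0))*(-27) = ((-6 + 16) - 1)*(-27) = (10 - 1)*(-27) = 9*(-27) = -243)
q + v = 0 - 243 = -243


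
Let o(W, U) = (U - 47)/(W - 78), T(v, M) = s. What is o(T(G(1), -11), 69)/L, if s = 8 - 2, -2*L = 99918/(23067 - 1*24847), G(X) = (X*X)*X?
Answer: -4895/449631 ≈ -0.010887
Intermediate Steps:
G(X) = X**3 (G(X) = X**2*X = X**3)
L = 49959/1780 (L = -49959/(23067 - 1*24847) = -49959/(23067 - 24847) = -49959/(-1780) = -49959*(-1)/1780 = -1/2*(-49959/890) = 49959/1780 ≈ 28.067)
s = 6
T(v, M) = 6
o(W, U) = (-47 + U)/(-78 + W)
o(T(G(1), -11), 69)/L = ((-47 + 69)/(-78 + 6))/(49959/1780) = (22/(-72))*(1780/49959) = -1/72*22*(1780/49959) = -11/36*1780/49959 = -4895/449631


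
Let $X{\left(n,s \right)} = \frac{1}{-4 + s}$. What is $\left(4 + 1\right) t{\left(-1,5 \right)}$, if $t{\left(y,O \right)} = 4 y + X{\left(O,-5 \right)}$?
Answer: $- \frac{185}{9} \approx -20.556$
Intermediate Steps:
$t{\left(y,O \right)} = - \frac{1}{9} + 4 y$ ($t{\left(y,O \right)} = 4 y + \frac{1}{-4 - 5} = 4 y + \frac{1}{-9} = 4 y - \frac{1}{9} = - \frac{1}{9} + 4 y$)
$\left(4 + 1\right) t{\left(-1,5 \right)} = \left(4 + 1\right) \left(- \frac{1}{9} + 4 \left(-1\right)\right) = 5 \left(- \frac{1}{9} - 4\right) = 5 \left(- \frac{37}{9}\right) = - \frac{185}{9}$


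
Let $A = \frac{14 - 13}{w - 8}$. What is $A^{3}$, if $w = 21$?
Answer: $\frac{1}{2197} \approx 0.00045517$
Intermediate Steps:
$A = \frac{1}{13}$ ($A = \frac{14 - 13}{21 - 8} = 1 \cdot \frac{1}{13} = \frac{1}{13} \approx 0.076923$)
$A^{3} = \left(\frac{1}{13}\right)^{3} = \frac{1}{2197}$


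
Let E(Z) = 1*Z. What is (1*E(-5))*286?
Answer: -1430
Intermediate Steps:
E(Z) = Z
(1*E(-5))*286 = (1*(-5))*286 = -5*286 = -1430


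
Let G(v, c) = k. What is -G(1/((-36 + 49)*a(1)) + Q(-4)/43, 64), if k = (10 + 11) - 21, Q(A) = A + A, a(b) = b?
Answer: 0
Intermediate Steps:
Q(A) = 2*A
k = 0 (k = 21 - 21 = 0)
G(v, c) = 0
-G(1/((-36 + 49)*a(1)) + Q(-4)/43, 64) = -1*0 = 0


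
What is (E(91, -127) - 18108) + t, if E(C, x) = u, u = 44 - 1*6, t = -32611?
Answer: -50681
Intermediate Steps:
u = 38 (u = 44 - 6 = 38)
E(C, x) = 38
(E(91, -127) - 18108) + t = (38 - 18108) - 32611 = -18070 - 32611 = -50681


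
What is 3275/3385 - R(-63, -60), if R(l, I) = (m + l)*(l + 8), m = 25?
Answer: -1414275/677 ≈ -2089.0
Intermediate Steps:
R(l, I) = (8 + l)*(25 + l) (R(l, I) = (25 + l)*(l + 8) = (25 + l)*(8 + l) = (8 + l)*(25 + l))
3275/3385 - R(-63, -60) = 3275/3385 - (200 + (-63)² + 33*(-63)) = 3275*(1/3385) - (200 + 3969 - 2079) = 655/677 - 1*2090 = 655/677 - 2090 = -1414275/677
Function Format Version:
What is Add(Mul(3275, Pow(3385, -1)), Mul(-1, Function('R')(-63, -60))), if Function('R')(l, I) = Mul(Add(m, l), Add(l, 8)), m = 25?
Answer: Rational(-1414275, 677) ≈ -2089.0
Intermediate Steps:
Function('R')(l, I) = Mul(Add(8, l), Add(25, l)) (Function('R')(l, I) = Mul(Add(25, l), Add(l, 8)) = Mul(Add(25, l), Add(8, l)) = Mul(Add(8, l), Add(25, l)))
Add(Mul(3275, Pow(3385, -1)), Mul(-1, Function('R')(-63, -60))) = Add(Mul(3275, Pow(3385, -1)), Mul(-1, Add(200, Pow(-63, 2), Mul(33, -63)))) = Add(Mul(3275, Rational(1, 3385)), Mul(-1, Add(200, 3969, -2079))) = Add(Rational(655, 677), Mul(-1, 2090)) = Add(Rational(655, 677), -2090) = Rational(-1414275, 677)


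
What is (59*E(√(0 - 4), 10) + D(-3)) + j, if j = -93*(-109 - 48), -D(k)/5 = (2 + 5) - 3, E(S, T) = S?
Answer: 14581 + 118*I ≈ 14581.0 + 118.0*I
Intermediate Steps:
D(k) = -20 (D(k) = -5*((2 + 5) - 3) = -5*(7 - 3) = -5*4 = -20)
j = 14601 (j = -93*(-157) = 14601)
(59*E(√(0 - 4), 10) + D(-3)) + j = (59*√(0 - 4) - 20) + 14601 = (59*√(-4) - 20) + 14601 = (59*(2*I) - 20) + 14601 = (118*I - 20) + 14601 = (-20 + 118*I) + 14601 = 14581 + 118*I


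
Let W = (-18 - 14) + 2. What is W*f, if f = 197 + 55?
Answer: -7560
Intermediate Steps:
f = 252
W = -30 (W = -32 + 2 = -30)
W*f = -30*252 = -7560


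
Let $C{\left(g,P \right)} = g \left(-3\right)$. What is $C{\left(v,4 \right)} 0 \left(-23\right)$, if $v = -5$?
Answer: $0$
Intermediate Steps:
$C{\left(g,P \right)} = - 3 g$
$C{\left(v,4 \right)} 0 \left(-23\right) = \left(-3\right) \left(-5\right) 0 \left(-23\right) = 15 \cdot 0 = 0$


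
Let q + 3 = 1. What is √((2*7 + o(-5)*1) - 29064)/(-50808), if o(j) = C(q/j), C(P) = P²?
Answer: -3*I*√8966/84680 ≈ -0.0033546*I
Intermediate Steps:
q = -2 (q = -3 + 1 = -2)
o(j) = 4/j² (o(j) = (-2/j)² = 4/j²)
√((2*7 + o(-5)*1) - 29064)/(-50808) = √((2*7 + (4/(-5)²)*1) - 29064)/(-50808) = √((14 + (4*(1/25))*1) - 29064)*(-1/50808) = √((14 + (4/25)*1) - 29064)*(-1/50808) = √((14 + 4/25) - 29064)*(-1/50808) = √(354/25 - 29064)*(-1/50808) = √(-726246/25)*(-1/50808) = (9*I*√8966/5)*(-1/50808) = -3*I*√8966/84680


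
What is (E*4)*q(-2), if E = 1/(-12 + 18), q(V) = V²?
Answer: 8/3 ≈ 2.6667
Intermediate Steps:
E = ⅙ (E = 1/6 = ⅙ ≈ 0.16667)
(E*4)*q(-2) = ((⅙)*4)*(-2)² = (⅔)*4 = 8/3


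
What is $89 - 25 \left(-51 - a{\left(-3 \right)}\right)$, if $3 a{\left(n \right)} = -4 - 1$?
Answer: $\frac{3967}{3} \approx 1322.3$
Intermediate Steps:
$a{\left(n \right)} = - \frac{5}{3}$ ($a{\left(n \right)} = \frac{-4 - 1}{3} = \frac{1}{3} \left(-5\right) = - \frac{5}{3}$)
$89 - 25 \left(-51 - a{\left(-3 \right)}\right) = 89 - 25 \left(-51 - - \frac{5}{3}\right) = 89 - 25 \left(-51 + \frac{5}{3}\right) = 89 - - \frac{3700}{3} = 89 + \frac{3700}{3} = \frac{3967}{3}$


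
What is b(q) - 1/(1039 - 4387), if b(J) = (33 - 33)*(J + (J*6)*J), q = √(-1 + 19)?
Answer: 1/3348 ≈ 0.00029869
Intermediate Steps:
q = 3*√2 (q = √18 = 3*√2 ≈ 4.2426)
b(J) = 0 (b(J) = 0*(J + (6*J)*J) = 0*(J + 6*J²) = 0)
b(q) - 1/(1039 - 4387) = 0 - 1/(1039 - 4387) = 0 - 1/(-3348) = 0 - 1*(-1/3348) = 0 + 1/3348 = 1/3348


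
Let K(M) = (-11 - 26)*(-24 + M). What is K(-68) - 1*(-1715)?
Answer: 5119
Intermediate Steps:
K(M) = 888 - 37*M (K(M) = -37*(-24 + M) = 888 - 37*M)
K(-68) - 1*(-1715) = (888 - 37*(-68)) - 1*(-1715) = (888 + 2516) + 1715 = 3404 + 1715 = 5119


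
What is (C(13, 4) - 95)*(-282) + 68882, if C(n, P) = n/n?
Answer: 95390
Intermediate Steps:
C(n, P) = 1
(C(13, 4) - 95)*(-282) + 68882 = (1 - 95)*(-282) + 68882 = -94*(-282) + 68882 = 26508 + 68882 = 95390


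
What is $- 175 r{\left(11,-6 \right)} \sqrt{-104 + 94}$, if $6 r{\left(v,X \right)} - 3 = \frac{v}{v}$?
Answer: $- \frac{350 i \sqrt{10}}{3} \approx - 368.93 i$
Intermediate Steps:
$r{\left(v,X \right)} = \frac{2}{3}$ ($r{\left(v,X \right)} = \frac{1}{2} + \frac{v \frac{1}{v}}{6} = \frac{1}{2} + \frac{1}{6} \cdot 1 = \frac{1}{2} + \frac{1}{6} = \frac{2}{3}$)
$- 175 r{\left(11,-6 \right)} \sqrt{-104 + 94} = \left(-175\right) \frac{2}{3} \sqrt{-104 + 94} = - \frac{350 \sqrt{-10}}{3} = - \frac{350 i \sqrt{10}}{3}$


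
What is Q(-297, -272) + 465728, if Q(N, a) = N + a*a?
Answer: 539415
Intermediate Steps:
Q(N, a) = N + a²
Q(-297, -272) + 465728 = (-297 + (-272)²) + 465728 = (-297 + 73984) + 465728 = 73687 + 465728 = 539415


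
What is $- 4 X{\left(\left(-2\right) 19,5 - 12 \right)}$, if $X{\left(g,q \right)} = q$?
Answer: $28$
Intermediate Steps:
$- 4 X{\left(\left(-2\right) 19,5 - 12 \right)} = - 4 \left(5 - 12\right) = \left(-4\right) \left(-7\right) = 28$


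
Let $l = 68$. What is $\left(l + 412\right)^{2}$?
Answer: $230400$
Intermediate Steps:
$\left(l + 412\right)^{2} = \left(68 + 412\right)^{2} = 480^{2} = 230400$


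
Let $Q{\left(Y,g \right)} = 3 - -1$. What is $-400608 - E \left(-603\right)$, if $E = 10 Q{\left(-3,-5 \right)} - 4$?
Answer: $-378900$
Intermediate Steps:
$Q{\left(Y,g \right)} = 4$ ($Q{\left(Y,g \right)} = 3 + 1 = 4$)
$E = 36$ ($E = 10 \cdot 4 - 4 = 40 - 4 = 36$)
$-400608 - E \left(-603\right) = -400608 - 36 \left(-603\right) = -400608 - -21708 = -400608 + 21708 = -378900$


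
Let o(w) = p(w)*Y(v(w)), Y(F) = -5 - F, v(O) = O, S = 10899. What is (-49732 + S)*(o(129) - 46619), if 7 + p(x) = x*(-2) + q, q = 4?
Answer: 452210285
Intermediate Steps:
p(x) = -3 - 2*x (p(x) = -7 + (x*(-2) + 4) = -7 + (-2*x + 4) = -7 + (4 - 2*x) = -3 - 2*x)
o(w) = (-5 - w)*(-3 - 2*w) (o(w) = (-3 - 2*w)*(-5 - w) = (-5 - w)*(-3 - 2*w))
(-49732 + S)*(o(129) - 46619) = (-49732 + 10899)*((3 + 2*129)*(5 + 129) - 46619) = -38833*((3 + 258)*134 - 46619) = -38833*(261*134 - 46619) = -38833*(34974 - 46619) = -38833*(-11645) = 452210285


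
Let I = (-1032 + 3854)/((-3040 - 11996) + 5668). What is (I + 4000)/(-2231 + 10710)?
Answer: 18734589/39715636 ≈ 0.47172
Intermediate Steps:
I = -1411/4684 (I = 2822/(-15036 + 5668) = 2822/(-9368) = 2822*(-1/9368) = -1411/4684 ≈ -0.30124)
(I + 4000)/(-2231 + 10710) = (-1411/4684 + 4000)/(-2231 + 10710) = (18734589/4684)/8479 = (18734589/4684)*(1/8479) = 18734589/39715636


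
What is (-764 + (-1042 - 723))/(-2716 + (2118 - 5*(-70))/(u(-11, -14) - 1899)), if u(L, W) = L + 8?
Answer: 2405079/2584150 ≈ 0.93070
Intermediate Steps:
u(L, W) = 8 + L
(-764 + (-1042 - 723))/(-2716 + (2118 - 5*(-70))/(u(-11, -14) - 1899)) = (-764 + (-1042 - 723))/(-2716 + (2118 - 5*(-70))/((8 - 11) - 1899)) = (-764 - 1765)/(-2716 + (2118 + 350)/(-3 - 1899)) = -2529/(-2716 + 2468/(-1902)) = -2529/(-2716 + 2468*(-1/1902)) = -2529/(-2716 - 1234/951) = -2529/(-2584150/951) = -2529*(-951/2584150) = 2405079/2584150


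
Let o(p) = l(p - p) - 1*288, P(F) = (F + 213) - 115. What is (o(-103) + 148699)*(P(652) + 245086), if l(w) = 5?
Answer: 36485995776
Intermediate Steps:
P(F) = 98 + F (P(F) = (213 + F) - 115 = 98 + F)
o(p) = -283 (o(p) = 5 - 1*288 = 5 - 288 = -283)
(o(-103) + 148699)*(P(652) + 245086) = (-283 + 148699)*((98 + 652) + 245086) = 148416*(750 + 245086) = 148416*245836 = 36485995776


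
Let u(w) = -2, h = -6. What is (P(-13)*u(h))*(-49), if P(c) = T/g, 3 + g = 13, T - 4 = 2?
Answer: 294/5 ≈ 58.800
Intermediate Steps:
T = 6 (T = 4 + 2 = 6)
g = 10 (g = -3 + 13 = 10)
P(c) = 3/5 (P(c) = 6/10 = 6*(1/10) = 3/5)
(P(-13)*u(h))*(-49) = ((3/5)*(-2))*(-49) = -6/5*(-49) = 294/5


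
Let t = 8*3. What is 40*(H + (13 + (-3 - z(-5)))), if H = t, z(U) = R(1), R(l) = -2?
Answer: 1440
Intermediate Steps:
z(U) = -2
t = 24
H = 24
40*(H + (13 + (-3 - z(-5)))) = 40*(24 + (13 + (-3 - 1*(-2)))) = 40*(24 + (13 + (-3 + 2))) = 40*(24 + (13 - 1)) = 40*(24 + 12) = 40*36 = 1440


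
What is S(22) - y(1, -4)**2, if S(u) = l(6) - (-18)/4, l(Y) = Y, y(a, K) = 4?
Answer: -11/2 ≈ -5.5000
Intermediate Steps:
S(u) = 21/2 (S(u) = 6 - (-18)/4 = 6 - 1*(-9/2) = 6 + 9/2 = 21/2)
S(22) - y(1, -4)**2 = 21/2 - 1*4**2 = 21/2 - 1*16 = 21/2 - 16 = -11/2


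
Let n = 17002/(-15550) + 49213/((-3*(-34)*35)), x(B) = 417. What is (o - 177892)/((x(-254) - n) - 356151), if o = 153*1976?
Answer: -690787788600/1974874397401 ≈ -0.34979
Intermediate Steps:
n = 70456501/5551350 (n = 17002*(-1/15550) + 49213/((102*35)) = -8501/7775 + 49213/3570 = 70456501/5551350 ≈ 12.692)
o = 302328
(o - 177892)/((x(-254) - n) - 356151) = (302328 - 177892)/((417 - 1*70456501/5551350) - 356151) = 124436/((417 - 70456501/5551350) - 356151) = 124436/(2244456449/5551350 - 356151) = 124436/(-1974874397401/5551350) = 124436*(-5551350/1974874397401) = -690787788600/1974874397401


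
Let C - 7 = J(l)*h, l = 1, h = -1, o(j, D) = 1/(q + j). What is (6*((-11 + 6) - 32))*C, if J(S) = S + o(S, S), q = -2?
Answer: -1554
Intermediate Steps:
o(j, D) = 1/(-2 + j)
J(S) = S + 1/(-2 + S)
C = 7 (C = 7 + ((1 + 1*(-2 + 1))/(-2 + 1))*(-1) = 7 + ((1 + 1*(-1))/(-1))*(-1) = 7 - (1 - 1)*(-1) = 7 - 1*0*(-1) = 7 + 0*(-1) = 7 + 0 = 7)
(6*((-11 + 6) - 32))*C = (6*((-11 + 6) - 32))*7 = (6*(-5 - 32))*7 = (6*(-37))*7 = -222*7 = -1554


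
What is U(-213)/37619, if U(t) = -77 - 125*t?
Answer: 26548/37619 ≈ 0.70571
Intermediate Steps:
U(t) = -77 - 125*t
U(-213)/37619 = (-77 - 125*(-213))/37619 = (-77 + 26625)*(1/37619) = 26548*(1/37619) = 26548/37619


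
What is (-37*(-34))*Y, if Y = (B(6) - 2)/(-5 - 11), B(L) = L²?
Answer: -10693/4 ≈ -2673.3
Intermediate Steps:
Y = -17/8 (Y = (6² - 2)/(-5 - 11) = (36 - 2)/(-16) = 34*(-1/16) = -17/8 ≈ -2.1250)
(-37*(-34))*Y = -37*(-34)*(-17/8) = 1258*(-17/8) = -10693/4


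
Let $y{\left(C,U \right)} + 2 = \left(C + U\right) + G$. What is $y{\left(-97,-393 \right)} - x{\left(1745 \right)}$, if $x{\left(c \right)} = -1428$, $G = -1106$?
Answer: $-170$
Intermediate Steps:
$y{\left(C,U \right)} = -1108 + C + U$ ($y{\left(C,U \right)} = -2 - \left(1106 - C - U\right) = -2 + \left(-1106 + C + U\right) = -1108 + C + U$)
$y{\left(-97,-393 \right)} - x{\left(1745 \right)} = \left(-1108 - 97 - 393\right) - -1428 = -1598 + 1428 = -170$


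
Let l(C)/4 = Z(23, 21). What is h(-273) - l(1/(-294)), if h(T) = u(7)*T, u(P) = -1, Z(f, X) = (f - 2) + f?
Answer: 97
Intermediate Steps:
Z(f, X) = -2 + 2*f (Z(f, X) = (-2 + f) + f = -2 + 2*f)
l(C) = 176 (l(C) = 4*(-2 + 2*23) = 4*(-2 + 46) = 4*44 = 176)
h(T) = -T
h(-273) - l(1/(-294)) = -1*(-273) - 1*176 = 273 - 176 = 97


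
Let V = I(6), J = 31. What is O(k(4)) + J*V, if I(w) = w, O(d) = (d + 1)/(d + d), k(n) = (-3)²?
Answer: 1679/9 ≈ 186.56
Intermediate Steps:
k(n) = 9
O(d) = (1 + d)/(2*d) (O(d) = (1 + d)/((2*d)) = (1 + d)*(1/(2*d)) = (1 + d)/(2*d))
V = 6
O(k(4)) + J*V = (½)*(1 + 9)/9 + 31*6 = (½)*(⅑)*10 + 186 = 5/9 + 186 = 1679/9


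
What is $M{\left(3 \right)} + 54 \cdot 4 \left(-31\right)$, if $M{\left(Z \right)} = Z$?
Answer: $-6693$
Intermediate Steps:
$M{\left(3 \right)} + 54 \cdot 4 \left(-31\right) = 3 + 54 \cdot 4 \left(-31\right) = 3 + 54 \left(-124\right) = 3 - 6696 = -6693$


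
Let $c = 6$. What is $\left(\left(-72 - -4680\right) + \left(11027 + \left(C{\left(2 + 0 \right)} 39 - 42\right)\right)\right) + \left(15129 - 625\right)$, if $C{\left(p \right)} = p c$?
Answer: $30565$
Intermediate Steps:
$C{\left(p \right)} = 6 p$ ($C{\left(p \right)} = p 6 = 6 p$)
$\left(\left(-72 - -4680\right) + \left(11027 + \left(C{\left(2 + 0 \right)} 39 - 42\right)\right)\right) + \left(15129 - 625\right) = \left(\left(-72 - -4680\right) + \left(11027 - \left(42 - 6 \left(2 + 0\right) 39\right)\right)\right) + \left(15129 - 625\right) = \left(\left(-72 + 4680\right) + \left(11027 - \left(42 - 6 \cdot 2 \cdot 39\right)\right)\right) + \left(15129 - 625\right) = \left(4608 + \left(11027 + \left(12 \cdot 39 - 42\right)\right)\right) + 14504 = \left(4608 + \left(11027 + \left(468 - 42\right)\right)\right) + 14504 = \left(4608 + \left(11027 + 426\right)\right) + 14504 = \left(4608 + 11453\right) + 14504 = 16061 + 14504 = 30565$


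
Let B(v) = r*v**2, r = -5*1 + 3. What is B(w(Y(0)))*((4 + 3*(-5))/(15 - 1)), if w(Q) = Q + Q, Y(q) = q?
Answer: 0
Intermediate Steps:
r = -2 (r = -5 + 3 = -2)
w(Q) = 2*Q
B(v) = -2*v**2
B(w(Y(0)))*((4 + 3*(-5))/(15 - 1)) = (-2*(2*0)**2)*((4 + 3*(-5))/(15 - 1)) = (-2*0**2)*((4 - 15)/14) = (-2*0)*(-11*1/14) = 0*(-11/14) = 0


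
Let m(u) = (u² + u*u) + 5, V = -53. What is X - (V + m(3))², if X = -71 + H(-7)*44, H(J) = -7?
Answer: -1279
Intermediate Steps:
m(u) = 5 + 2*u² (m(u) = (u² + u²) + 5 = 2*u² + 5 = 5 + 2*u²)
X = -379 (X = -71 - 7*44 = -71 - 308 = -379)
X - (V + m(3))² = -379 - (-53 + (5 + 2*3²))² = -379 - (-53 + (5 + 2*9))² = -379 - (-53 + (5 + 18))² = -379 - (-53 + 23)² = -379 - 1*(-30)² = -379 - 1*900 = -379 - 900 = -1279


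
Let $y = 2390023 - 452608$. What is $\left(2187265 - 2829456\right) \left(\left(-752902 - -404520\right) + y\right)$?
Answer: $-1020462691303$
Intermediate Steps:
$y = 1937415$ ($y = 2390023 - 452608 = 1937415$)
$\left(2187265 - 2829456\right) \left(\left(-752902 - -404520\right) + y\right) = \left(2187265 - 2829456\right) \left(\left(-752902 - -404520\right) + 1937415\right) = \left(2187265 - 2829456\right) \left(\left(-752902 + 404520\right) + 1937415\right) = - 642191 \left(-348382 + 1937415\right) = \left(-642191\right) 1589033 = -1020462691303$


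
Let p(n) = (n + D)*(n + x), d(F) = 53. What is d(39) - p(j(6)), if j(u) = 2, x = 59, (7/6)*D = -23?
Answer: 7935/7 ≈ 1133.6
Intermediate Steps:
D = -138/7 (D = (6/7)*(-23) = -138/7 ≈ -19.714)
p(n) = (59 + n)*(-138/7 + n) (p(n) = (n - 138/7)*(n + 59) = (-138/7 + n)*(59 + n) = (59 + n)*(-138/7 + n))
d(39) - p(j(6)) = 53 - (-8142/7 + 2**2 + (275/7)*2) = 53 - (-8142/7 + 4 + 550/7) = 53 - 1*(-7564/7) = 53 + 7564/7 = 7935/7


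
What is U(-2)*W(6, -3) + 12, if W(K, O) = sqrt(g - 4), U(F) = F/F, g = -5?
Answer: 12 + 3*I ≈ 12.0 + 3.0*I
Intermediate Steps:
U(F) = 1
W(K, O) = 3*I (W(K, O) = sqrt(-5 - 4) = sqrt(-9) = 3*I)
U(-2)*W(6, -3) + 12 = 1*(3*I) + 12 = 3*I + 12 = 12 + 3*I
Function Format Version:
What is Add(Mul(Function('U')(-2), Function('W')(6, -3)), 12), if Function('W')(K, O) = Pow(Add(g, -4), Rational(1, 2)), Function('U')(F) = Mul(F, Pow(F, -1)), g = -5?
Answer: Add(12, Mul(3, I)) ≈ Add(12.000, Mul(3.0000, I))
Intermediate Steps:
Function('U')(F) = 1
Function('W')(K, O) = Mul(3, I) (Function('W')(K, O) = Pow(Add(-5, -4), Rational(1, 2)) = Pow(-9, Rational(1, 2)) = Mul(3, I))
Add(Mul(Function('U')(-2), Function('W')(6, -3)), 12) = Add(Mul(1, Mul(3, I)), 12) = Add(Mul(3, I), 12) = Add(12, Mul(3, I))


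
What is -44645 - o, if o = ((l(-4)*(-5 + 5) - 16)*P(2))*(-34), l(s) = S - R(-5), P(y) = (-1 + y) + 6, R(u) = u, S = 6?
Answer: -48453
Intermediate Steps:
P(y) = 5 + y
l(s) = 11 (l(s) = 6 - 1*(-5) = 6 + 5 = 11)
o = 3808 (o = ((11*(-5 + 5) - 16)*(5 + 2))*(-34) = ((11*0 - 16)*7)*(-34) = ((0 - 16)*7)*(-34) = -16*7*(-34) = -112*(-34) = 3808)
-44645 - o = -44645 - 1*3808 = -44645 - 3808 = -48453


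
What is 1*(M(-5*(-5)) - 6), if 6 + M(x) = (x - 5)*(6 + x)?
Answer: 608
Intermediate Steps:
M(x) = -6 + (-5 + x)*(6 + x) (M(x) = -6 + (x - 5)*(6 + x) = -6 + (-5 + x)*(6 + x))
1*(M(-5*(-5)) - 6) = 1*((-36 - 5*(-5) + (-5*(-5))²) - 6) = 1*((-36 + 25 + 25²) - 6) = 1*((-36 + 25 + 625) - 6) = 1*(614 - 6) = 1*608 = 608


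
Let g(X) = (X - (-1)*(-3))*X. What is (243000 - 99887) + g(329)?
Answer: 250367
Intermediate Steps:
g(X) = X*(-3 + X) (g(X) = (X - 1*3)*X = (X - 3)*X = (-3 + X)*X = X*(-3 + X))
(243000 - 99887) + g(329) = (243000 - 99887) + 329*(-3 + 329) = 143113 + 329*326 = 143113 + 107254 = 250367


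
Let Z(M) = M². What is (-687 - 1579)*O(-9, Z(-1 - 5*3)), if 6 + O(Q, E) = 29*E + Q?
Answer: -16788794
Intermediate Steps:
O(Q, E) = -6 + Q + 29*E (O(Q, E) = -6 + (29*E + Q) = -6 + (Q + 29*E) = -6 + Q + 29*E)
(-687 - 1579)*O(-9, Z(-1 - 5*3)) = (-687 - 1579)*(-6 - 9 + 29*(-1 - 5*3)²) = -2266*(-6 - 9 + 29*(-1 - 15)²) = -2266*(-6 - 9 + 29*(-16)²) = -2266*(-6 - 9 + 29*256) = -2266*(-6 - 9 + 7424) = -2266*7409 = -16788794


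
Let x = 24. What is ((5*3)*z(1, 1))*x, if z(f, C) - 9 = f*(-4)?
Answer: 1800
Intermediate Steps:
z(f, C) = 9 - 4*f (z(f, C) = 9 + f*(-4) = 9 - 4*f)
((5*3)*z(1, 1))*x = ((5*3)*(9 - 4*1))*24 = (15*(9 - 4))*24 = (15*5)*24 = 75*24 = 1800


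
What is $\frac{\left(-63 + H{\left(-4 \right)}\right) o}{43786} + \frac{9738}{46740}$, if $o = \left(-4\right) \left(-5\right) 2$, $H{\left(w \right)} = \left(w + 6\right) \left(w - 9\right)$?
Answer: $\frac{21666139}{170546470} \approx 0.12704$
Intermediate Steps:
$H{\left(w \right)} = \left(-9 + w\right) \left(6 + w\right)$ ($H{\left(w \right)} = \left(6 + w\right) \left(-9 + w\right) = \left(-9 + w\right) \left(6 + w\right)$)
$o = 40$ ($o = 20 \cdot 2 = 40$)
$\frac{\left(-63 + H{\left(-4 \right)}\right) o}{43786} + \frac{9738}{46740} = \frac{\left(-63 - \left(42 - 16\right)\right) 40}{43786} + \frac{9738}{46740} = \left(-63 + \left(-54 + 16 + 12\right)\right) 40 \cdot \frac{1}{43786} + 9738 \cdot \frac{1}{46740} = \left(-63 - 26\right) 40 \cdot \frac{1}{43786} + \frac{1623}{7790} = \left(-89\right) 40 \cdot \frac{1}{43786} + \frac{1623}{7790} = \left(-3560\right) \frac{1}{43786} + \frac{1623}{7790} = - \frac{1780}{21893} + \frac{1623}{7790} = \frac{21666139}{170546470}$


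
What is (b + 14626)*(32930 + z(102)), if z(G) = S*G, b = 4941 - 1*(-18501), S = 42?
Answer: 1416662552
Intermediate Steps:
b = 23442 (b = 4941 + 18501 = 23442)
z(G) = 42*G
(b + 14626)*(32930 + z(102)) = (23442 + 14626)*(32930 + 42*102) = 38068*(32930 + 4284) = 38068*37214 = 1416662552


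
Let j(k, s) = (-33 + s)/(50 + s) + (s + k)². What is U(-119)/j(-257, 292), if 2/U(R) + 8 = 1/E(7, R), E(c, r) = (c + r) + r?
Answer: -22572/110731063 ≈ -0.00020385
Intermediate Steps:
E(c, r) = c + 2*r
U(R) = 2/(-8 + 1/(7 + 2*R))
j(k, s) = (k + s)² + (-33 + s)/(50 + s) (j(k, s) = (-33 + s)/(50 + s) + (k + s)² = (k + s)² + (-33 + s)/(50 + s))
U(-119)/j(-257, 292) = (2*(-7 - 2*(-119))/(55 + 16*(-119)))/(((-33 + 292 + 50*(-257 + 292)² + 292*(-257 + 292)²)/(50 + 292))) = (2*(-7 + 238)/(55 - 1904))/(((-33 + 292 + 50*35² + 292*35²)/342)) = (2*231/(-1849))/(((-33 + 292 + 50*1225 + 292*1225)/342)) = (2*(-1/1849)*231)/(((-33 + 292 + 61250 + 357700)/342)) = -462/(1849*((1/342)*419209)) = -462/(1849*419209/342) = -462/1849*342/419209 = -22572/110731063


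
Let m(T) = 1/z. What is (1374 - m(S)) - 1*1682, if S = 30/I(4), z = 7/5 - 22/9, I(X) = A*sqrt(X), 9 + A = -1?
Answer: -14431/47 ≈ -307.04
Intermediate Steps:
A = -10 (A = -9 - 1 = -10)
I(X) = -10*sqrt(X)
z = -47/45 (z = 7*(1/5) - 22*1/9 = 7/5 - 22/9 = -47/45 ≈ -1.0444)
S = -3/2 (S = 30/((-10*sqrt(4))) = 30/((-10*2)) = 30/(-20) = 30*(-1/20) = -3/2 ≈ -1.5000)
m(T) = -45/47 (m(T) = 1/(-47/45) = -45/47)
(1374 - m(S)) - 1*1682 = (1374 - 1*(-45/47)) - 1*1682 = (1374 + 45/47) - 1682 = 64623/47 - 1682 = -14431/47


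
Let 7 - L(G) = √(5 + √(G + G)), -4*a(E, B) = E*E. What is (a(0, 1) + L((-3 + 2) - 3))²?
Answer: (-7 + √(5 + 2*I*√2))² ≈ 21.551 - 5.7137*I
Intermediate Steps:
a(E, B) = -E²/4 (a(E, B) = -E*E/4 = -E²/4)
L(G) = 7 - √(5 + √2*√G) (L(G) = 7 - √(5 + √(G + G)) = 7 - √(5 + √(2*G)) = 7 - √(5 + √2*√G))
(a(0, 1) + L((-3 + 2) - 3))² = (-¼*0² + (7 - √(5 + √2*√((-3 + 2) - 3))))² = (-¼*0 + (7 - √(5 + √2*√(-1 - 3))))² = (0 + (7 - √(5 + √2*√(-4))))² = (0 + (7 - √(5 + √2*(2*I))))² = (0 + (7 - √(5 + 2*I*√2)))² = (7 - √(5 + 2*I*√2))²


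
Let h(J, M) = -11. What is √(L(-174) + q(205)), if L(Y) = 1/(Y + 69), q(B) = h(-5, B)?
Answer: 34*I*√105/105 ≈ 3.3181*I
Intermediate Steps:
q(B) = -11
L(Y) = 1/(69 + Y)
√(L(-174) + q(205)) = √(1/(69 - 174) - 11) = √(1/(-105) - 11) = √(-1/105 - 11) = √(-1156/105) = 34*I*√105/105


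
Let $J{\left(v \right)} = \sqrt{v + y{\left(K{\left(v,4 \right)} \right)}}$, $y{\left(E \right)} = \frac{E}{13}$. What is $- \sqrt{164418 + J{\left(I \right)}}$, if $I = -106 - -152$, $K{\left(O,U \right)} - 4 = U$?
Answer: $- \frac{\sqrt{27786642 + 13 \sqrt{7878}}}{13} \approx -405.49$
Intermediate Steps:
$K{\left(O,U \right)} = 4 + U$
$y{\left(E \right)} = \frac{E}{13}$ ($y{\left(E \right)} = E \frac{1}{13} = \frac{E}{13}$)
$I = 46$ ($I = -106 + 152 = 46$)
$J{\left(v \right)} = \sqrt{\frac{8}{13} + v}$ ($J{\left(v \right)} = \sqrt{v + \frac{4 + 4}{13}} = \sqrt{v + \frac{1}{13} \cdot 8} = \sqrt{v + \frac{8}{13}} = \sqrt{\frac{8}{13} + v}$)
$- \sqrt{164418 + J{\left(I \right)}} = - \sqrt{164418 + \frac{\sqrt{104 + 169 \cdot 46}}{13}} = - \sqrt{164418 + \frac{\sqrt{104 + 7774}}{13}} = - \sqrt{164418 + \frac{\sqrt{7878}}{13}}$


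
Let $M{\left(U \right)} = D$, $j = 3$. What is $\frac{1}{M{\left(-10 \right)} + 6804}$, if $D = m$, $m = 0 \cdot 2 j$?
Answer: $\frac{1}{6804} \approx 0.00014697$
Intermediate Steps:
$m = 0$ ($m = 0 \cdot 2 \cdot 3 = 0 \cdot 3 = 0$)
$D = 0$
$M{\left(U \right)} = 0$
$\frac{1}{M{\left(-10 \right)} + 6804} = \frac{1}{0 + 6804} = \frac{1}{6804}$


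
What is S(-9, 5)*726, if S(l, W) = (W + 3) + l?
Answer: -726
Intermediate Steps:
S(l, W) = 3 + W + l (S(l, W) = (3 + W) + l = 3 + W + l)
S(-9, 5)*726 = (3 + 5 - 9)*726 = -1*726 = -726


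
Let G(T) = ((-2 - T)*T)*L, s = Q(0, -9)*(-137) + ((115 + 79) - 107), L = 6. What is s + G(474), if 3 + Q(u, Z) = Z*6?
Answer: -1345848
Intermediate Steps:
Q(u, Z) = -3 + 6*Z (Q(u, Z) = -3 + Z*6 = -3 + 6*Z)
s = 7896 (s = (-3 + 6*(-9))*(-137) + ((115 + 79) - 107) = (-3 - 54)*(-137) + (194 - 107) = -57*(-137) + 87 = 7809 + 87 = 7896)
G(T) = 6*T*(-2 - T) (G(T) = ((-2 - T)*T)*6 = (T*(-2 - T))*6 = 6*T*(-2 - T))
s + G(474) = 7896 - 6*474*(2 + 474) = 7896 - 6*474*476 = 7896 - 1353744 = -1345848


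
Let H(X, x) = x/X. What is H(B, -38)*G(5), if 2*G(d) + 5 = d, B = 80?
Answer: 0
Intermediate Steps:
G(d) = -5/2 + d/2
H(X, x) = x/X
H(B, -38)*G(5) = (-38/80)*(-5/2 + (½)*5) = (-38*1/80)*(-5/2 + 5/2) = -19/40*0 = 0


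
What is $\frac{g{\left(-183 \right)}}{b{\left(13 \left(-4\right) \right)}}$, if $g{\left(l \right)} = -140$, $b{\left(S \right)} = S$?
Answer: $\frac{35}{13} \approx 2.6923$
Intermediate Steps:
$\frac{g{\left(-183 \right)}}{b{\left(13 \left(-4\right) \right)}} = - \frac{140}{13 \left(-4\right)} = - \frac{140}{-52} = \left(-140\right) \left(- \frac{1}{52}\right) = \frac{35}{13}$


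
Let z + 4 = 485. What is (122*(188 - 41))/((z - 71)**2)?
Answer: 8967/84050 ≈ 0.10669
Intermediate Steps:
z = 481 (z = -4 + 485 = 481)
(122*(188 - 41))/((z - 71)**2) = (122*(188 - 41))/((481 - 71)**2) = (122*147)/(410**2) = 17934/168100 = 17934*(1/168100) = 8967/84050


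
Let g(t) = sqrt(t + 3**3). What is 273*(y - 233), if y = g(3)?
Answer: -63609 + 273*sqrt(30) ≈ -62114.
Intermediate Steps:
g(t) = sqrt(27 + t) (g(t) = sqrt(t + 27) = sqrt(27 + t))
y = sqrt(30) (y = sqrt(27 + 3) = sqrt(30) ≈ 5.4772)
273*(y - 233) = 273*(sqrt(30) - 233) = 273*(-233 + sqrt(30)) = -63609 + 273*sqrt(30)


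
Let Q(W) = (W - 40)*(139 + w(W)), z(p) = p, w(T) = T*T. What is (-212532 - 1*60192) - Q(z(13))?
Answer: -264408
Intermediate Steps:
w(T) = T**2
Q(W) = (-40 + W)*(139 + W**2) (Q(W) = (W - 40)*(139 + W**2) = (-40 + W)*(139 + W**2))
(-212532 - 1*60192) - Q(z(13)) = (-212532 - 1*60192) - (-5560 + 13**3 - 40*13**2 + 139*13) = (-212532 - 60192) - (-5560 + 2197 - 40*169 + 1807) = -272724 - (-5560 + 2197 - 6760 + 1807) = -272724 - 1*(-8316) = -272724 + 8316 = -264408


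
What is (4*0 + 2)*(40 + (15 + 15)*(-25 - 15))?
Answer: -2320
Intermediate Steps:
(4*0 + 2)*(40 + (15 + 15)*(-25 - 15)) = (0 + 2)*(40 + 30*(-40)) = 2*(40 - 1200) = 2*(-1160) = -2320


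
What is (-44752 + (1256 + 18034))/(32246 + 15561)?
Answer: -25462/47807 ≈ -0.53260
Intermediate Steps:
(-44752 + (1256 + 18034))/(32246 + 15561) = (-44752 + 19290)/47807 = -25462*1/47807 = -25462/47807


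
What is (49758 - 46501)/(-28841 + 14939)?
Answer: -3257/13902 ≈ -0.23428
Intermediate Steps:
(49758 - 46501)/(-28841 + 14939) = 3257/(-13902) = 3257*(-1/13902) = -3257/13902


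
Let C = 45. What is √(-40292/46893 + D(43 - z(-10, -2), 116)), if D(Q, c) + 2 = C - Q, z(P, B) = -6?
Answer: 5*I*√12312762/6699 ≈ 2.619*I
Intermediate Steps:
D(Q, c) = 43 - Q (D(Q, c) = -2 + (45 - Q) = 43 - Q)
√(-40292/46893 + D(43 - z(-10, -2), 116)) = √(-40292/46893 + (43 - (43 - 1*(-6)))) = √(-40292*1/46893 + (43 - (43 + 6))) = √(-5756/6699 + (43 - 1*49)) = √(-5756/6699 + (43 - 49)) = √(-5756/6699 - 6) = √(-45950/6699) = 5*I*√12312762/6699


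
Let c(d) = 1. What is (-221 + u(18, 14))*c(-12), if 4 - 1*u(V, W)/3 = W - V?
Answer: -197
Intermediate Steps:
u(V, W) = 12 - 3*W + 3*V (u(V, W) = 12 - 3*(W - V) = 12 + (-3*W + 3*V) = 12 - 3*W + 3*V)
(-221 + u(18, 14))*c(-12) = (-221 + (12 - 3*14 + 3*18))*1 = (-221 + (12 - 42 + 54))*1 = (-221 + 24)*1 = -197*1 = -197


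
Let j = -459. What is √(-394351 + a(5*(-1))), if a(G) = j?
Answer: I*√394810 ≈ 628.34*I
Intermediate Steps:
a(G) = -459
√(-394351 + a(5*(-1))) = √(-394351 - 459) = √(-394810) = I*√394810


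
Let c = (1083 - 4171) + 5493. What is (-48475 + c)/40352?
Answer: -23035/20176 ≈ -1.1417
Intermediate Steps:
c = 2405 (c = -3088 + 5493 = 2405)
(-48475 + c)/40352 = (-48475 + 2405)/40352 = -46070*1/40352 = -23035/20176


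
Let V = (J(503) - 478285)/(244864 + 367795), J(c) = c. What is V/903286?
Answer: -238891/276703148737 ≈ -8.6335e-7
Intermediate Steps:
V = -477782/612659 (V = (503 - 478285)/(244864 + 367795) = -477782/612659 ≈ -0.77985)
V/903286 = -477782/612659/903286 = -477782/612659*1/903286 = -238891/276703148737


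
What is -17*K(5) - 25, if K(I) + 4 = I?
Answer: -42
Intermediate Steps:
K(I) = -4 + I
-17*K(5) - 25 = -17*(-4 + 5) - 25 = -17*1 - 25 = -17 - 25 = -42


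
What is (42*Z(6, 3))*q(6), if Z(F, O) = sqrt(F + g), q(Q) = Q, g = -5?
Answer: 252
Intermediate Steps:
Z(F, O) = sqrt(-5 + F) (Z(F, O) = sqrt(F - 5) = sqrt(-5 + F))
(42*Z(6, 3))*q(6) = (42*sqrt(-5 + 6))*6 = (42*sqrt(1))*6 = (42*1)*6 = 42*6 = 252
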